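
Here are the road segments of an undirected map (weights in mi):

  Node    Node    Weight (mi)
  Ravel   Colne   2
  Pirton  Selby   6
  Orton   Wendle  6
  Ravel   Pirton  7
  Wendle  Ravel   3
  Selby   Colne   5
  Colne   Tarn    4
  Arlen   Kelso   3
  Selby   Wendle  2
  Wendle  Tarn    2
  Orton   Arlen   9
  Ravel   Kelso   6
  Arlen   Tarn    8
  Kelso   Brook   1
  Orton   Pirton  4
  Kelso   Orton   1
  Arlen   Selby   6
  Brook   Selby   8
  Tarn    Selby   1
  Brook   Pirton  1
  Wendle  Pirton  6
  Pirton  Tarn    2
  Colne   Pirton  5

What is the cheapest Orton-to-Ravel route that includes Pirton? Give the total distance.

Shortest Orton→Pirton: Orton → Kelso → Brook → Pirton = 3
Best Pirton to Ravel: Pirton → Ravel costing 7
Total via Pirton: 3 + 7 = 10 mi.

10 mi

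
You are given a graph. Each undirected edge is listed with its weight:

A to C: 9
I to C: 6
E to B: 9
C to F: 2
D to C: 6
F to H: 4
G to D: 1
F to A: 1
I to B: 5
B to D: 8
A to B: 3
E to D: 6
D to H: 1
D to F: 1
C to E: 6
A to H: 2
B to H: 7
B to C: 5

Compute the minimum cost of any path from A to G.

Candidate routes:
A–F–H–D–G: 1+4+1+1 = 7
A–F–D–G: 1+1+1 = 3
A–H–D–G: 2+1+1 = 4
Cheapest is A–F–D–G at 3.

3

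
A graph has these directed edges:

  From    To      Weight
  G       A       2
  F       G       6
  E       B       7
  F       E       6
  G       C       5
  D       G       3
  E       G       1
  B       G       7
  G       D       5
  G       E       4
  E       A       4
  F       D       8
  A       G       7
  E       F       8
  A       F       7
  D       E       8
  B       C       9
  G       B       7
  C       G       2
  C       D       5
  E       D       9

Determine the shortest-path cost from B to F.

Candidate routes:
B–G–A–F: 7+2+7 = 16
B–C–G–A–F: 9+2+2+7 = 20
B–G–E–F: 7+4+8 = 19
The minimum is 16 via B–G–A–F.

16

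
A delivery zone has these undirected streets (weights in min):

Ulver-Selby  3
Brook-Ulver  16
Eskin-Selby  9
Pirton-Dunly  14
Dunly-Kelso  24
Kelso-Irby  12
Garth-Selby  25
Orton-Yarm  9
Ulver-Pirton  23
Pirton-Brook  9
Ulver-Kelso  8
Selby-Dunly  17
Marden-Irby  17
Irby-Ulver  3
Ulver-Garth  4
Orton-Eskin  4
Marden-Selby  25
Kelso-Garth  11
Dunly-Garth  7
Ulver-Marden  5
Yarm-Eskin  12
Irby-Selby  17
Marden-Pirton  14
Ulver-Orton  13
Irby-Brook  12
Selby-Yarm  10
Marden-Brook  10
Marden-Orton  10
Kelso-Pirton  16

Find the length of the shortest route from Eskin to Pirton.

28 min

Enumerating some paths:
Eskin–Selby–Ulver–Marden–Pirton: 9+3+5+14 = 31
Eskin–Orton–Marden–Brook–Pirton: 4+10+10+9 = 33
Eskin–Orton–Marden–Pirton: 4+10+14 = 28
The minimum is 28 min via Eskin–Orton–Marden–Pirton.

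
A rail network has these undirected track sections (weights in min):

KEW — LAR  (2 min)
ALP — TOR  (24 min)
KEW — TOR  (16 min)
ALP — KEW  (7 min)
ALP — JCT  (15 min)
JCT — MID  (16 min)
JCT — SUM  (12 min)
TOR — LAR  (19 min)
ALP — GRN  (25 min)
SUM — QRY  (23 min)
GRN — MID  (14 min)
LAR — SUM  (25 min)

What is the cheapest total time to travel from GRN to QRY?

65 min

Candidate routes:
GRN → ALP → JCT → SUM → QRY: 25+15+12+23 = 75
GRN → MID → JCT → ALP → KEW → LAR → SUM → QRY: 14+16+15+7+2+25+23 = 102
GRN → MID → JCT → SUM → QRY: 14+16+12+23 = 65
GRN → ALP → KEW → LAR → SUM → QRY: 25+7+2+25+23 = 82
The minimum is 65 min via GRN → MID → JCT → SUM → QRY.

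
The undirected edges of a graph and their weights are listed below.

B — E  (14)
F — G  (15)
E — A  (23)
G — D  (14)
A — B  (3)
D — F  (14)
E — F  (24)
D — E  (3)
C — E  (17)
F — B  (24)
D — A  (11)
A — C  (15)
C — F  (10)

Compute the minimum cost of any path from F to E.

Enumerating some paths:
F → D → E: 14+3 = 17
F → E: 24 = 24
F → C → E: 10+17 = 27
The minimum is 17 via F → D → E.

17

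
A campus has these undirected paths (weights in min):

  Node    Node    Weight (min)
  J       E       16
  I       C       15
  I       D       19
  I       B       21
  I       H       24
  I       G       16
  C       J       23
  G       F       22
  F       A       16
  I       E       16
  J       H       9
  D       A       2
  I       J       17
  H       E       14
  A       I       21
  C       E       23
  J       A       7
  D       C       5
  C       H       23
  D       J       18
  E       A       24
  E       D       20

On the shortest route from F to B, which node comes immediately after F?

A

Candidate routes:
F → A → J → I → B: 16+7+17+21 = 61
F → A → D → C → I → B: 16+2+5+15+21 = 59
F → G → I → B: 22+16+21 = 59
F → A → I → B: 16+21+21 = 58
Cheapest is F → A → I → B at 58 min.
So from F the first move is to A.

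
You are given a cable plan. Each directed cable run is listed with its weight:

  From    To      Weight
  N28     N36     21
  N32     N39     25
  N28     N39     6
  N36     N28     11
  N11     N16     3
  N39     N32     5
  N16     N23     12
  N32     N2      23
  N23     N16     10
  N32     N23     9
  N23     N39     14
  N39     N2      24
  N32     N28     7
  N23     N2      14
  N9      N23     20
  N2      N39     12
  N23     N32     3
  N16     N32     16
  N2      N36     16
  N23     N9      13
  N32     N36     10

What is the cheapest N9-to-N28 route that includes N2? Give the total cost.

Best N9 to N2: N9–N23–N2 costing 34
Shortest N2→N28: N2–N39–N32–N28 = 24
Total via N2: 34 + 24 = 58.

58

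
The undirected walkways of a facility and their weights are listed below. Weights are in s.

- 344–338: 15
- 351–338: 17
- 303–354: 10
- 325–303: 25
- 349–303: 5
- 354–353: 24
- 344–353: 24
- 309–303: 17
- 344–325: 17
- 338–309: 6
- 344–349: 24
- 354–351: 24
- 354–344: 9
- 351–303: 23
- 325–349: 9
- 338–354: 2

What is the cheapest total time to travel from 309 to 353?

32 s

Compare a few routes:
309 → 338 → 344 → 353: 6+15+24 = 45
309 → 338 → 354 → 353: 6+2+24 = 32
309 → 338 → 354 → 344 → 353: 6+2+9+24 = 41
The minimum is 32 s via 309 → 338 → 354 → 353.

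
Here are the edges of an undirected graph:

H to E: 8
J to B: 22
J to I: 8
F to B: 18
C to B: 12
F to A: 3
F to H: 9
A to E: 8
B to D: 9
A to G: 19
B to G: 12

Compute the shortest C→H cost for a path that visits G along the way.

Shortest C→G: C → B → G = 24
Best G to H: G → A → F → H costing 31
Total via G: 24 + 31 = 55.

55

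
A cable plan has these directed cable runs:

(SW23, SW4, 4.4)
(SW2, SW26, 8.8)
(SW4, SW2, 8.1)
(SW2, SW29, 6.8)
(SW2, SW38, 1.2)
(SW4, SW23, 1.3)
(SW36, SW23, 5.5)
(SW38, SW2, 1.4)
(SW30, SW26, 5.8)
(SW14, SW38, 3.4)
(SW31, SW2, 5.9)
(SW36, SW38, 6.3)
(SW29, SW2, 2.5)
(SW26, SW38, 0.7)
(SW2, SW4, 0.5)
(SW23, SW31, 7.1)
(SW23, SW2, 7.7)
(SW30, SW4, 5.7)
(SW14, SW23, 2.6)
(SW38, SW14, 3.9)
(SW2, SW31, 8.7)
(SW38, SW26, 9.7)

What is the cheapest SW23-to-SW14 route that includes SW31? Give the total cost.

Shortest SW23→SW31: SW23–SW31 = 7.1
Best SW31 to SW14: SW31–SW2–SW38–SW14 costing 11
Total via SW31: 7.1 + 11 = 18.1.

18.1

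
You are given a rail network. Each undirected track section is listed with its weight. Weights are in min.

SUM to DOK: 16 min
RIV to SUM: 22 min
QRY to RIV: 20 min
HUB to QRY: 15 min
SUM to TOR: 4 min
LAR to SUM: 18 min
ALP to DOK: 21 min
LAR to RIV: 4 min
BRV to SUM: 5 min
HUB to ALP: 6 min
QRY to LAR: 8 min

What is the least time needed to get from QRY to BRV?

31 min

Compare a few routes:
QRY - LAR - RIV - SUM - BRV: 8+4+22+5 = 39
QRY - RIV - LAR - SUM - BRV: 20+4+18+5 = 47
QRY - LAR - SUM - BRV: 8+18+5 = 31
Cheapest is QRY - LAR - SUM - BRV at 31 min.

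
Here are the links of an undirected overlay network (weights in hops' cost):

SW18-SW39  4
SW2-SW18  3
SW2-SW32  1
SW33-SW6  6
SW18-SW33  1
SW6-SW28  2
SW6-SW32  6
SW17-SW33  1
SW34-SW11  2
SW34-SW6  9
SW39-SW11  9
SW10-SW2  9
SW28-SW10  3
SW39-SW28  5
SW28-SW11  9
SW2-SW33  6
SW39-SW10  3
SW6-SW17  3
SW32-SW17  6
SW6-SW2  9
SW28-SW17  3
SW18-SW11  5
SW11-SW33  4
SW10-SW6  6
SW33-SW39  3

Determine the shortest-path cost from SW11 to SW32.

9 hops' cost

Compare a few routes:
SW11–SW33–SW2–SW32: 4+6+1 = 11
SW11–SW33–SW17–SW32: 4+1+6 = 11
SW11–SW18–SW2–SW32: 5+3+1 = 9
SW11–SW18–SW33–SW2–SW32: 5+1+6+1 = 13
Cheapest is SW11–SW18–SW2–SW32 at 9 hops' cost.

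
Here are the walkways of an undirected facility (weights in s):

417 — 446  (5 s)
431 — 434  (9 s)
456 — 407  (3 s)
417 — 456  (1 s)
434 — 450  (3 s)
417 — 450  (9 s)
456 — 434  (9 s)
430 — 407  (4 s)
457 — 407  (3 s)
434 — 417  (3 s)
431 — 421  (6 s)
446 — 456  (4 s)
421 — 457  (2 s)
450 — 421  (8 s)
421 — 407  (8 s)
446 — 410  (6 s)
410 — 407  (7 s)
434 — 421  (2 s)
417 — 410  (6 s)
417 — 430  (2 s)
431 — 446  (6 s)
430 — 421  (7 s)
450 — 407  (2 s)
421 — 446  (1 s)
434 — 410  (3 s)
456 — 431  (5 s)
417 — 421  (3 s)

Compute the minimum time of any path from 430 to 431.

Running Dijkstra from 430:
430: 0
417: 2  (via 430)
456: 3  (via 417)
407: 4  (via 430)
421: 5  (via 417)
434: 5  (via 417)
450: 6  (via 407)
446: 6  (via 421)
457: 7  (via 407)
410: 8  (via 417)
431: 8  (via 456)
Shortest route: 430 → 417 → 456 → 431 = 8 s.

8 s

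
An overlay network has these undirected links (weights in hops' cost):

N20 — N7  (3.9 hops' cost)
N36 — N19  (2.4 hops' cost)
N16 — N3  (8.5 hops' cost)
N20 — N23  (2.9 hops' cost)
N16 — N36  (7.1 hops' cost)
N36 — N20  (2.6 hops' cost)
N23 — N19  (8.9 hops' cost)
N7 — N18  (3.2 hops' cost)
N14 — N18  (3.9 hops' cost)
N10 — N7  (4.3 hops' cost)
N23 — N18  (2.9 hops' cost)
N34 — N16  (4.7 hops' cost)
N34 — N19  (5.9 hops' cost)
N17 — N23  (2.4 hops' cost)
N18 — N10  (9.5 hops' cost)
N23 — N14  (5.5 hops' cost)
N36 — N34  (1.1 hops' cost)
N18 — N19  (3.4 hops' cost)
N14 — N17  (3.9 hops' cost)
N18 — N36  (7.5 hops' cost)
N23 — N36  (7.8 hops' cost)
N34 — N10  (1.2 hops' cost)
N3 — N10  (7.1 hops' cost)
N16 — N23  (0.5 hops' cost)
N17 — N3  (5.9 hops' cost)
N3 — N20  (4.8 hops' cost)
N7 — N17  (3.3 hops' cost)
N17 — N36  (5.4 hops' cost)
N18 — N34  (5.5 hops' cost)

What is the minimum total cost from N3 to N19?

9.8 hops' cost

Candidate routes:
N3 → N20 → N36 → N19: 4.8+2.6+2.4 = 9.8
N3 → N10 → N34 → N36 → N19: 7.1+1.2+1.1+2.4 = 11.8
Cheapest is N3 → N20 → N36 → N19 at 9.8 hops' cost.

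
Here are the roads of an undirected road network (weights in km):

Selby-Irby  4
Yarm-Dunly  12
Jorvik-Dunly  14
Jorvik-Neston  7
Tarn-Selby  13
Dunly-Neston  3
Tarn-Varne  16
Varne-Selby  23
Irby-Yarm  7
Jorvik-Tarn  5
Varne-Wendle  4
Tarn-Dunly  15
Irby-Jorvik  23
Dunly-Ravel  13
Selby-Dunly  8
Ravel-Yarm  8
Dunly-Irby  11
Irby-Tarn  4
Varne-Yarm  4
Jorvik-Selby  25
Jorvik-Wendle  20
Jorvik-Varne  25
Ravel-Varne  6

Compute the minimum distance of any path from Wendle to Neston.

Shortest distances from Wendle:
Wendle: 0
Varne: 4  (via Wendle)
Yarm: 8  (via Varne)
Ravel: 10  (via Varne)
Irby: 15  (via Yarm)
Tarn: 19  (via Irby)
Selby: 19  (via Irby)
Dunly: 20  (via Yarm)
Jorvik: 20  (via Wendle)
Neston: 23  (via Dunly)
Shortest route: Wendle → Varne → Yarm → Dunly → Neston = 23 km.

23 km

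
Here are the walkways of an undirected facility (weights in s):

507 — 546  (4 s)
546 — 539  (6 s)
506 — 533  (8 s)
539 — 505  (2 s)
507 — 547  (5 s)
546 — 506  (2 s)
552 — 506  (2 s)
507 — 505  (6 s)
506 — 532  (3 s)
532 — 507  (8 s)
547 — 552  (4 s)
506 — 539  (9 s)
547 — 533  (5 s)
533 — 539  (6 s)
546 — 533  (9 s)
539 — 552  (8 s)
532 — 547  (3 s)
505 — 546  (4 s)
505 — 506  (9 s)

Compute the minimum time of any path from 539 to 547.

Compare a few routes:
539–533–547: 6+5 = 11
539–552–547: 8+4 = 12
539–505–507–547: 2+6+5 = 13
539–546–506–552–547: 6+2+2+4 = 14
The minimum is 11 s via 539–533–547.

11 s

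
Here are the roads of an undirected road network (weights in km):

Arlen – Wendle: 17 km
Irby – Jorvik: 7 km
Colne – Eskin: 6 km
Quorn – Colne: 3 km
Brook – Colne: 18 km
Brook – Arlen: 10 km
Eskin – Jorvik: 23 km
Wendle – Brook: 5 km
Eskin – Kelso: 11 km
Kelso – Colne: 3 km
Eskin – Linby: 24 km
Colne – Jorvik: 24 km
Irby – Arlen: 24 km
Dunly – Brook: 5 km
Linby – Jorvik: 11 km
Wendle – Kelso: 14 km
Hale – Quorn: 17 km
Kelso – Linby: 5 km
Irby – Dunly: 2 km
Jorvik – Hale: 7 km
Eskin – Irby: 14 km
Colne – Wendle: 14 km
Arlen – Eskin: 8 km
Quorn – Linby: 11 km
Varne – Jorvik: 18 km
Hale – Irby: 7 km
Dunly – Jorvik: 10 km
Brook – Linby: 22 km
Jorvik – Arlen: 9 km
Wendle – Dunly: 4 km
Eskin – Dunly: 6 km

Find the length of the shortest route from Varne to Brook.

Candidate routes:
Varne → Jorvik → Irby → Dunly → Wendle → Brook: 18+7+2+4+5 = 36
Varne → Jorvik → Irby → Dunly → Brook: 18+7+2+5 = 32
Varne → Jorvik → Dunly → Brook: 18+10+5 = 33
The minimum is 32 km via Varne → Jorvik → Irby → Dunly → Brook.

32 km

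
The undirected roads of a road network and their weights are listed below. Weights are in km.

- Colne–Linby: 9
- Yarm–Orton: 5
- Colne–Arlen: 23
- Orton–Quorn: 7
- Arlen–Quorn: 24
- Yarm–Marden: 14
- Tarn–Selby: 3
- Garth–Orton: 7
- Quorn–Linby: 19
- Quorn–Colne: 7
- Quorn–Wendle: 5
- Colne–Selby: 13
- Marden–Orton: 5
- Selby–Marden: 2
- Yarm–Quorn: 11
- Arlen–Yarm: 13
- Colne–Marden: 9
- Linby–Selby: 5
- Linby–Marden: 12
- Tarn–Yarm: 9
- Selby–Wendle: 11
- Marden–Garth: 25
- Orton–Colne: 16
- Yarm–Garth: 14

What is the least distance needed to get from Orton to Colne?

14 km

Compare a few routes:
Orton - Marden - Selby - Colne: 5+2+13 = 20
Orton - Marden - Selby - Linby - Colne: 5+2+5+9 = 21
Orton - Marden - Colne: 5+9 = 14
Orton - Colne: 16 = 16
Cheapest is Orton - Marden - Colne at 14 km.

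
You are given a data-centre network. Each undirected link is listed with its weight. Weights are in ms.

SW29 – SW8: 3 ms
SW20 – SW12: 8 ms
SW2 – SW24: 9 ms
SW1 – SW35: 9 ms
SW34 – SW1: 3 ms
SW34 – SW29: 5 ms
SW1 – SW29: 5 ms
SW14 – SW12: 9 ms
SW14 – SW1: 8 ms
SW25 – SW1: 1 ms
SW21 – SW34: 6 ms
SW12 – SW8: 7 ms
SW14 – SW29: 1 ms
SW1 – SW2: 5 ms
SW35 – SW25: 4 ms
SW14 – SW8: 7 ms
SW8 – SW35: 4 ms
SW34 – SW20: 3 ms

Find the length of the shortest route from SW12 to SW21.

17 ms

Shortest distances from SW12:
SW12: 0
SW8: 7  (via SW12)
SW20: 8  (via SW12)
SW14: 9  (via SW12)
SW29: 10  (via SW8)
SW34: 11  (via SW20)
SW35: 11  (via SW8)
SW1: 14  (via SW34)
SW25: 15  (via SW35)
SW21: 17  (via SW34)
Shortest route: SW12 → SW20 → SW34 → SW21 = 17 ms.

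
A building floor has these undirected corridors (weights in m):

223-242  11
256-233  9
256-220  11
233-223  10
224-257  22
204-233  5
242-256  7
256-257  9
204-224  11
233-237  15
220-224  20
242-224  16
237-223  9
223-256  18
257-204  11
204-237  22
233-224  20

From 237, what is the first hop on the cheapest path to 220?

233

Compare a few routes:
237 → 223 → 256 → 220: 9+18+11 = 38
237 → 233 → 256 → 220: 15+9+11 = 35
The minimum is 35 m via 237 → 233 → 256 → 220.
So from 237 the first move is to 233.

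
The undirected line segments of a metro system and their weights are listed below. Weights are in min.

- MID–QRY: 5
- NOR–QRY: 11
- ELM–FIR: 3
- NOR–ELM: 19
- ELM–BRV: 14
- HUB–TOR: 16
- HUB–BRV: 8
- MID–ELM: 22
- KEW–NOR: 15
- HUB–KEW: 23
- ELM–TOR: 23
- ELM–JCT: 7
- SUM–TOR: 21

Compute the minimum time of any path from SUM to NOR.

63 min

Settle nodes by increasing distance from SUM:
SUM: 0
TOR: 21  (via SUM)
HUB: 37  (via TOR)
ELM: 44  (via TOR)
BRV: 45  (via HUB)
FIR: 47  (via ELM)
JCT: 51  (via ELM)
KEW: 60  (via HUB)
NOR: 63  (via ELM)
Shortest route: SUM–TOR–ELM–NOR = 63 min.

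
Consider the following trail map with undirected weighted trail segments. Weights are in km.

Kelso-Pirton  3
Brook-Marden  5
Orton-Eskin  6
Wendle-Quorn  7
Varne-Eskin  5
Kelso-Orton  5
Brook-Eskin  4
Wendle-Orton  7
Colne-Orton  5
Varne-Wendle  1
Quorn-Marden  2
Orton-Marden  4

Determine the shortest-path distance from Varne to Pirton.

Running Dijkstra from Varne:
Varne: 0
Wendle: 1  (via Varne)
Eskin: 5  (via Varne)
Orton: 8  (via Wendle)
Quorn: 8  (via Wendle)
Brook: 9  (via Eskin)
Marden: 10  (via Quorn)
Colne: 13  (via Orton)
Kelso: 13  (via Orton)
Pirton: 16  (via Kelso)
Shortest route: Varne–Wendle–Orton–Kelso–Pirton = 16 km.

16 km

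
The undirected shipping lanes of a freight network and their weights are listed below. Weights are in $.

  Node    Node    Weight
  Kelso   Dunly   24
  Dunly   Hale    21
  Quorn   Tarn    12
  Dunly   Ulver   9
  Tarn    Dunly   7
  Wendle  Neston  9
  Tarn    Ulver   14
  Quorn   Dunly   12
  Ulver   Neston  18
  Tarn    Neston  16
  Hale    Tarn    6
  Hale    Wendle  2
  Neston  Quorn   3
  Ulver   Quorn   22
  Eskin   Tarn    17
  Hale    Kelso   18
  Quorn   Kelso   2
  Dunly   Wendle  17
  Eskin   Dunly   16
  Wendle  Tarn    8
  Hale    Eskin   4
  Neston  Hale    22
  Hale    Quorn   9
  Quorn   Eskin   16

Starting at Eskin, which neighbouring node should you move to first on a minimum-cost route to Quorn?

Hale

Enumerating some paths:
Eskin–Hale–Quorn: 4+9 = 13
Eskin–Hale–Wendle–Neston–Quorn: 4+2+9+3 = 18
Eskin–Quorn: 16 = 16
Eskin–Hale–Tarn–Quorn: 4+6+12 = 22
The minimum is $13 via Eskin–Hale–Quorn.
So from Eskin the first move is to Hale.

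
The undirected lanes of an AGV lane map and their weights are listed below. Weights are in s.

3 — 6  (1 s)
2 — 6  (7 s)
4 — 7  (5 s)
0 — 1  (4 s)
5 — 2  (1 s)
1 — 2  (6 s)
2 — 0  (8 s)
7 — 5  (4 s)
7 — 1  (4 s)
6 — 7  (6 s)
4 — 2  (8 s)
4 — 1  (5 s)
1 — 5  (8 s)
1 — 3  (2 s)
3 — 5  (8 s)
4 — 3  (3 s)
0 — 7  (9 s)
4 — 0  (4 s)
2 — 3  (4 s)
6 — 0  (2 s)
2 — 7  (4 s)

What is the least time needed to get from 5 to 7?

4 s

Enumerating some paths:
5–2–7: 1+4 = 5
5–7: 4 = 4
The minimum is 4 s via 5–7.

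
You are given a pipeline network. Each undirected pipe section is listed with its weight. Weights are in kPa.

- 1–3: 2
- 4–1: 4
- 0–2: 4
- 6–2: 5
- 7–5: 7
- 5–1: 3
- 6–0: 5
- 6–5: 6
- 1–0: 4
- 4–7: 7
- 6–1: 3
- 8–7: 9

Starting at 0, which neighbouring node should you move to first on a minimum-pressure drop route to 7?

1

Enumerating some paths:
0 → 6 → 5 → 7: 5+6+7 = 18
0 → 6 → 1 → 5 → 7: 5+3+3+7 = 18
0 → 1 → 5 → 7: 4+3+7 = 14
0 → 1 → 4 → 7: 4+4+7 = 15
The minimum is 14 kPa via 0 → 1 → 5 → 7.
So from 0 the first move is to 1.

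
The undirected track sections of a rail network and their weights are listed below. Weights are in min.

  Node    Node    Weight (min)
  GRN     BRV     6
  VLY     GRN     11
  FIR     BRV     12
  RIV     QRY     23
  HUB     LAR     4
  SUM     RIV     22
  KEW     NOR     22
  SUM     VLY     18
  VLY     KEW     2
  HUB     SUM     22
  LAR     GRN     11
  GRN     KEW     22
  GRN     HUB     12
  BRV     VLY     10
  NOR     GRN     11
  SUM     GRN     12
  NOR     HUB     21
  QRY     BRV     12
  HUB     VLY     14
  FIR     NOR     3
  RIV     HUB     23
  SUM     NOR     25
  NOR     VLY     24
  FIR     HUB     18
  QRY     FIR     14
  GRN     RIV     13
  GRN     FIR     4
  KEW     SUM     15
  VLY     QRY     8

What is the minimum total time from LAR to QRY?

26 min

Running Dijkstra from LAR:
LAR: 0
HUB: 4  (via LAR)
GRN: 11  (via LAR)
FIR: 15  (via GRN)
BRV: 17  (via GRN)
VLY: 18  (via HUB)
NOR: 18  (via FIR)
KEW: 20  (via VLY)
SUM: 23  (via GRN)
RIV: 24  (via GRN)
QRY: 26  (via VLY)
Shortest route: LAR–HUB–VLY–QRY = 26 min.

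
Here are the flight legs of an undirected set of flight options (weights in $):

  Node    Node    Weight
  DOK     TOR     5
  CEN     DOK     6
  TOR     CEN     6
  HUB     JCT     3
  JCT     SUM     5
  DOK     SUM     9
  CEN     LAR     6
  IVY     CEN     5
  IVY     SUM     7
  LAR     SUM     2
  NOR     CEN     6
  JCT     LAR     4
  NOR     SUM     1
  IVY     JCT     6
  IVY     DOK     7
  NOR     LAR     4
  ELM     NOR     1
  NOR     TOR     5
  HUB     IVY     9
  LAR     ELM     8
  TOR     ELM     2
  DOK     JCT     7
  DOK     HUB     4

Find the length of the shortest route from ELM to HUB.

$10

Settle nodes by increasing distance from ELM:
ELM: 0
NOR: 1  (via ELM)
TOR: 2  (via ELM)
SUM: 2  (via NOR)
LAR: 4  (via SUM)
CEN: 7  (via NOR)
DOK: 7  (via TOR)
JCT: 7  (via SUM)
IVY: 9  (via SUM)
HUB: 10  (via JCT)
Shortest route: ELM → NOR → SUM → JCT → HUB = $10.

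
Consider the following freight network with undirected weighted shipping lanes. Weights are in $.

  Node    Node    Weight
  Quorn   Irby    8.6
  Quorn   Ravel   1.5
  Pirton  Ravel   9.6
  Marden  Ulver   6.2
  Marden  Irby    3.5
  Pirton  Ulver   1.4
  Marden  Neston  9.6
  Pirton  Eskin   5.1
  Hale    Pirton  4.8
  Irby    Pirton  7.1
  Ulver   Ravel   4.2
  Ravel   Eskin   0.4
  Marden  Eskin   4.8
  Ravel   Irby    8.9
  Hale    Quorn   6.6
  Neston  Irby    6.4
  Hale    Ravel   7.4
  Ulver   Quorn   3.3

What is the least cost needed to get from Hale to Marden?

$12.4

Compare a few routes:
Hale - Pirton - Ulver - Marden: 4.8+1.4+6.2 = 12.4
Hale - Ravel - Eskin - Marden: 7.4+0.4+4.8 = 12.6
The minimum is $12.4 via Hale - Pirton - Ulver - Marden.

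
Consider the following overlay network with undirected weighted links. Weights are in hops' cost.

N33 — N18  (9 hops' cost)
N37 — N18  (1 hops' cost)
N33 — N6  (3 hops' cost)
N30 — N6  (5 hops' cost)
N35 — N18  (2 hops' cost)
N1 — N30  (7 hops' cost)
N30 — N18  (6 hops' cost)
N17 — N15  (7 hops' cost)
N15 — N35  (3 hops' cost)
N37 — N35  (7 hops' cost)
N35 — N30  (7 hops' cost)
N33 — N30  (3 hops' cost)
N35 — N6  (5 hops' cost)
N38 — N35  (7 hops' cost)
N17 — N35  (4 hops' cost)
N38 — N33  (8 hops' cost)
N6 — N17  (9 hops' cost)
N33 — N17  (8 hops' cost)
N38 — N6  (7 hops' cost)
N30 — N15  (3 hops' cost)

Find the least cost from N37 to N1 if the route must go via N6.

20 hops' cost

Shortest N37→N6: N37–N18–N35–N6 = 8
Shortest N6→N1: N6–N30–N1 = 12
Total via N6: 8 + 12 = 20 hops' cost.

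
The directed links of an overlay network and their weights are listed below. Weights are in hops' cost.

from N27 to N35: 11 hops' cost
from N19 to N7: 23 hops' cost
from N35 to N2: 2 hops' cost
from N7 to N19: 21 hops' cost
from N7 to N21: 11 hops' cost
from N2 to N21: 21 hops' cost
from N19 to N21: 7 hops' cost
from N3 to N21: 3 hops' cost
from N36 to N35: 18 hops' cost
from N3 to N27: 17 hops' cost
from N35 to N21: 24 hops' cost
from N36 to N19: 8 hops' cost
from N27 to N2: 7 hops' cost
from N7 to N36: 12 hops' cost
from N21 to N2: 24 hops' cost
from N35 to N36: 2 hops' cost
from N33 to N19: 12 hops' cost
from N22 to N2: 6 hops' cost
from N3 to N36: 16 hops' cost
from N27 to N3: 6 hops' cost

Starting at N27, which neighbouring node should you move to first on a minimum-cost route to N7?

N35

Candidate routes:
N27 - N3 - N36 - N19 - N7: 6+16+8+23 = 53
N27 - N35 - N36 - N19 - N7: 11+2+8+23 = 44
The minimum is 44 hops' cost via N27 - N35 - N36 - N19 - N7.
So from N27 the first move is to N35.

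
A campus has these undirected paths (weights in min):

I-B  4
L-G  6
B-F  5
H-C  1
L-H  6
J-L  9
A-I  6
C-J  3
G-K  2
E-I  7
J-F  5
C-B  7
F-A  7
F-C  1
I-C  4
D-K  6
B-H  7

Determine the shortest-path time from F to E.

12 min

Shortest distances from F:
F: 0
C: 1  (via F)
H: 2  (via C)
J: 4  (via C)
B: 5  (via F)
I: 5  (via C)
A: 7  (via F)
L: 8  (via H)
E: 12  (via I)
Shortest route: F → C → I → E = 12 min.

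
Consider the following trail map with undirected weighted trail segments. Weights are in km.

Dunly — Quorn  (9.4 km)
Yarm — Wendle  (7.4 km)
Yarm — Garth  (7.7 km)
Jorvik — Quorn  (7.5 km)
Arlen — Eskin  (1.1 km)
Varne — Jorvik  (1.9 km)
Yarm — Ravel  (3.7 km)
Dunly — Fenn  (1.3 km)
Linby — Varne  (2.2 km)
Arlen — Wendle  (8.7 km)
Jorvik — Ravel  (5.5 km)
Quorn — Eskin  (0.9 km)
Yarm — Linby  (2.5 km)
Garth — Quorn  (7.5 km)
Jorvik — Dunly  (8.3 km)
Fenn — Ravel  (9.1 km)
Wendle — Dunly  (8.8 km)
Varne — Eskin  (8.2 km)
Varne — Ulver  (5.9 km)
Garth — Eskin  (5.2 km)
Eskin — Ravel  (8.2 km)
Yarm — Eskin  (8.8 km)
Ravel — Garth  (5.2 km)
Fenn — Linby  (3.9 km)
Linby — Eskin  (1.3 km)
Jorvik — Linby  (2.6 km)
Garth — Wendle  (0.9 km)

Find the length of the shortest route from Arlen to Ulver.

Compare a few routes:
Arlen - Eskin - Quorn - Jorvik - Varne - Ulver: 1.1+0.9+7.5+1.9+5.9 = 17.3
Arlen - Eskin - Linby - Jorvik - Varne - Ulver: 1.1+1.3+2.6+1.9+5.9 = 12.8
Arlen - Eskin - Linby - Varne - Ulver: 1.1+1.3+2.2+5.9 = 10.5
Arlen - Eskin - Varne - Ulver: 1.1+8.2+5.9 = 15.2
Cheapest is Arlen - Eskin - Linby - Varne - Ulver at 10.5 km.

10.5 km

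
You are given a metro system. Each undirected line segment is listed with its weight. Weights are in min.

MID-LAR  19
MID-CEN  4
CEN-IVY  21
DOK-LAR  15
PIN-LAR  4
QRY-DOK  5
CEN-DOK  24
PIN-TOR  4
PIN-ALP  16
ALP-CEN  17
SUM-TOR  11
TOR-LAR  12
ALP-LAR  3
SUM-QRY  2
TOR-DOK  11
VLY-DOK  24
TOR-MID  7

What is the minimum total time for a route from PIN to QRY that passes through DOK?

Shortest PIN→DOK: PIN → TOR → DOK = 15
Best DOK to QRY: DOK → QRY costing 5
Total via DOK: 15 + 5 = 20 min.

20 min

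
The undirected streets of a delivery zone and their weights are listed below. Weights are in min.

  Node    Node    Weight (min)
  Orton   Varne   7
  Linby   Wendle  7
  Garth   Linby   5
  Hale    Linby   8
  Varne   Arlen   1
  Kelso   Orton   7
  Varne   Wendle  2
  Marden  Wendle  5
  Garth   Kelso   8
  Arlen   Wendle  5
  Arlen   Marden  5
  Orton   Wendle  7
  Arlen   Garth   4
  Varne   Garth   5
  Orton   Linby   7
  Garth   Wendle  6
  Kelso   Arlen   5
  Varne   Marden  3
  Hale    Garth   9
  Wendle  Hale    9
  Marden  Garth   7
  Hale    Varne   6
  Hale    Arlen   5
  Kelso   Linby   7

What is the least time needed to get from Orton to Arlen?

Compare a few routes:
Orton–Varne–Arlen: 7+1 = 8
Orton–Wendle–Varne–Arlen: 7+2+1 = 10
Orton–Wendle–Arlen: 7+5 = 12
Orton–Kelso–Arlen: 7+5 = 12
The minimum is 8 min via Orton–Varne–Arlen.

8 min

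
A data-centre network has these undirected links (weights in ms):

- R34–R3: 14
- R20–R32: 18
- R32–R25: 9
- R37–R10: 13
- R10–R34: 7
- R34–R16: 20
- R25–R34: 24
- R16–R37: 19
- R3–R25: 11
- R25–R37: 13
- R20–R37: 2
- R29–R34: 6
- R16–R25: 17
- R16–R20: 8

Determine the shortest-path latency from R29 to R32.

Compare a few routes:
R29–R34–R10–R37–R20–R32: 6+7+13+2+18 = 46
R29–R34–R3–R25–R32: 6+14+11+9 = 40
R29–R34–R25–R32: 6+24+9 = 39
The minimum is 39 ms via R29–R34–R25–R32.

39 ms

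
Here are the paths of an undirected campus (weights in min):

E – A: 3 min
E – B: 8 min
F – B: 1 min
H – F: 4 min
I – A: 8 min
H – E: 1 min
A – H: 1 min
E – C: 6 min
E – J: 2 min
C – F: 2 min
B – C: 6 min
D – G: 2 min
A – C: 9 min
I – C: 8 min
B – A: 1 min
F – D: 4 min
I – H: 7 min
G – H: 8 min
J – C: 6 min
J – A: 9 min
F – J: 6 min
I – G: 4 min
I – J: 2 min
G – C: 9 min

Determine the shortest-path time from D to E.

8 min

Running Dijkstra from D:
D: 0
G: 2  (via D)
F: 4  (via D)
B: 5  (via F)
A: 6  (via B)
C: 6  (via F)
I: 6  (via G)
H: 7  (via A)
E: 8  (via H)
Shortest route: D → F → B → A → H → E = 8 min.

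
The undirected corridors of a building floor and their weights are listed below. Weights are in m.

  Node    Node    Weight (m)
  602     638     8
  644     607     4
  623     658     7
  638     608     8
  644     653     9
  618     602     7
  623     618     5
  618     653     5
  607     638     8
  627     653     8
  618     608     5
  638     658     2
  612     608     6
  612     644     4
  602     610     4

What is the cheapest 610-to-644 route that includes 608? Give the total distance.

26 m

Best 610 to 608: 610 → 602 → 618 → 608 costing 16
Shortest 608→644: 608 → 612 → 644 = 10
Total via 608: 16 + 10 = 26 m.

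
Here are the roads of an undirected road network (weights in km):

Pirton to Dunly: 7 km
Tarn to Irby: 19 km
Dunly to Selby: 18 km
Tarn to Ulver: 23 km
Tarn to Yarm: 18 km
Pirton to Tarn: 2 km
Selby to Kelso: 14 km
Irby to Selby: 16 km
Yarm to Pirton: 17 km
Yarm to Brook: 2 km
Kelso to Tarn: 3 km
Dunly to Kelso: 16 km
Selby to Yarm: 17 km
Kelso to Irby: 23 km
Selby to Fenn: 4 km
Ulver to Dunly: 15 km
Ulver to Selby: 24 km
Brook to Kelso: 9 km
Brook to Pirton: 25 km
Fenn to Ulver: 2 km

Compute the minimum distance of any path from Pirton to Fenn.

Running Dijkstra from Pirton:
Pirton: 0
Tarn: 2  (via Pirton)
Kelso: 5  (via Tarn)
Dunly: 7  (via Pirton)
Brook: 14  (via Kelso)
Yarm: 16  (via Brook)
Selby: 19  (via Kelso)
Irby: 21  (via Tarn)
Ulver: 22  (via Dunly)
Fenn: 23  (via Selby)
Shortest route: Pirton–Tarn–Kelso–Selby–Fenn = 23 km.

23 km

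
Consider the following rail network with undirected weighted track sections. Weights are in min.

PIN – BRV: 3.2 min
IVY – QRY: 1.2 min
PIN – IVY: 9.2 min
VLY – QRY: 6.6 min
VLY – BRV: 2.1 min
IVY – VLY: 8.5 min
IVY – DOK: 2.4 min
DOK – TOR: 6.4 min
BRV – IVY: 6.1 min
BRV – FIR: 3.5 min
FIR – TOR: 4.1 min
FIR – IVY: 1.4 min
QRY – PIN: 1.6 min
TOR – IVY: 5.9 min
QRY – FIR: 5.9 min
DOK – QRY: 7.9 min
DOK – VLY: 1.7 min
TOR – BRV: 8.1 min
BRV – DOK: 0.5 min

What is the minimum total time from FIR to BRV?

3.5 min

Shortest distances from FIR:
FIR: 0
IVY: 1.4  (via FIR)
QRY: 2.6  (via IVY)
BRV: 3.5  (via FIR)
Shortest route: FIR–BRV = 3.5 min.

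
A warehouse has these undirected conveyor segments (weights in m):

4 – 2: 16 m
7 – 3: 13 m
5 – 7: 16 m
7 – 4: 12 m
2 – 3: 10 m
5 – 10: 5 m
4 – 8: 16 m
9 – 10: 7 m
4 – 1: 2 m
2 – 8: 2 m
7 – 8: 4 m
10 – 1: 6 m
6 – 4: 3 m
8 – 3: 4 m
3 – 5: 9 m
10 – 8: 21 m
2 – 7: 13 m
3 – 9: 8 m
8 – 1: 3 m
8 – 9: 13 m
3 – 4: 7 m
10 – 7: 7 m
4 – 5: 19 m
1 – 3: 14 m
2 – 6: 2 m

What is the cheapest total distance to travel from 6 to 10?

Settle nodes by increasing distance from 6:
6: 0
2: 2  (via 6)
4: 3  (via 6)
8: 4  (via 2)
1: 5  (via 4)
3: 8  (via 8)
7: 8  (via 8)
10: 11  (via 1)
Shortest route: 6 → 4 → 1 → 10 = 11 m.

11 m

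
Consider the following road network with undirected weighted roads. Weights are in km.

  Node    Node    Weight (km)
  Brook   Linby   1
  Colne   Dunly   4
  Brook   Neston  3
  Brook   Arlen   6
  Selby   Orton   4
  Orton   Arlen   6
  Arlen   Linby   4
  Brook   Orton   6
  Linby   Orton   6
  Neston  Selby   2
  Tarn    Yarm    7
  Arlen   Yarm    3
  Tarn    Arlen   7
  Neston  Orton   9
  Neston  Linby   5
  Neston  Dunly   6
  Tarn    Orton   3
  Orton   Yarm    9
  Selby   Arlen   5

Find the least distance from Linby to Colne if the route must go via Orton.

22 km

Shortest Linby→Orton: Linby–Orton = 6
Best Orton to Colne: Orton–Selby–Neston–Dunly–Colne costing 16
Total via Orton: 6 + 16 = 22 km.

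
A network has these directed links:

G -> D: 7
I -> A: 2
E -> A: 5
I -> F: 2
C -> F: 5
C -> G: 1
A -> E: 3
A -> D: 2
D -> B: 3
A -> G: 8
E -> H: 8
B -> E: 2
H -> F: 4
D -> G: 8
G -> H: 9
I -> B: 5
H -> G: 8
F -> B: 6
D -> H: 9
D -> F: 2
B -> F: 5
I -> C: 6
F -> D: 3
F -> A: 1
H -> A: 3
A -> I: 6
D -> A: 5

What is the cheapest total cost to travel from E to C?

17

Running Dijkstra from E:
E: 0
A: 5  (via E)
D: 7  (via A)
H: 8  (via E)
F: 9  (via D)
B: 10  (via D)
I: 11  (via A)
G: 13  (via A)
C: 17  (via I)
Shortest route: E–A–I–C = 17.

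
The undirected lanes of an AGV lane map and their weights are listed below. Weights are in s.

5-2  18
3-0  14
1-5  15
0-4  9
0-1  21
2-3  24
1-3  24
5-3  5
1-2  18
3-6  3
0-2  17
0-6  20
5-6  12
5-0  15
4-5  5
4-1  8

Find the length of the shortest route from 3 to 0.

Running Dijkstra from 3:
3: 0
6: 3  (via 3)
5: 5  (via 3)
4: 10  (via 5)
0: 14  (via 3)
Shortest route: 3 → 0 = 14 s.

14 s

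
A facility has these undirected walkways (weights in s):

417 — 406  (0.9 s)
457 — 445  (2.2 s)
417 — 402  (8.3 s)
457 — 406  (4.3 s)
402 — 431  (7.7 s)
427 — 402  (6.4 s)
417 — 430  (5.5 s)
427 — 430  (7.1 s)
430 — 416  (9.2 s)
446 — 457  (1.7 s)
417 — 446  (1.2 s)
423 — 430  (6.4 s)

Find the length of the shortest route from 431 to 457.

Compare a few routes:
431–402–427–430–417–406–457: 7.7+6.4+7.1+5.5+0.9+4.3 = 31.9
431–402–417–446–457: 7.7+8.3+1.2+1.7 = 18.9
431–402–427–430–417–446–457: 7.7+6.4+7.1+5.5+1.2+1.7 = 29.6
431–402–417–406–457: 7.7+8.3+0.9+4.3 = 21.2
Cheapest is 431–402–417–446–457 at 18.9 s.

18.9 s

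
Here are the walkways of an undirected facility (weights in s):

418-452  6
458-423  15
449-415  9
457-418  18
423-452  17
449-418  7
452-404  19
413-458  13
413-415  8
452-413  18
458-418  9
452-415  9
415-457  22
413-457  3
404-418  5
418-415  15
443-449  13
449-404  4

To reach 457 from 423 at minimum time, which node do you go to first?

Enumerating some paths:
423 - 452 - 413 - 457: 17+18+3 = 38
423 - 452 - 415 - 413 - 457: 17+9+8+3 = 37
423 - 458 - 413 - 457: 15+13+3 = 31
Cheapest is 423 - 458 - 413 - 457 at 31 s.
So from 423 the first move is to 458.

458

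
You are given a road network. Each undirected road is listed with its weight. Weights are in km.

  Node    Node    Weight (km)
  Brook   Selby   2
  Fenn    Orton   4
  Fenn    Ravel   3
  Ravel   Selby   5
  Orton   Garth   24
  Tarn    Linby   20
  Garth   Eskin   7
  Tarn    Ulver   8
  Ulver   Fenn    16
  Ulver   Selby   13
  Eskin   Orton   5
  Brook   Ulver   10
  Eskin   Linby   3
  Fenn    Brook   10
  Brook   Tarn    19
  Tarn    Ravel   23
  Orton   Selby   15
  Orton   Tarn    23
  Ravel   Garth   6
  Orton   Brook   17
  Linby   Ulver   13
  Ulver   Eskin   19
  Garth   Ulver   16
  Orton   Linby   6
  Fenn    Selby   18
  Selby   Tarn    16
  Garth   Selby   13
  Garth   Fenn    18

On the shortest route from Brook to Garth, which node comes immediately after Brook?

Selby

Candidate routes:
Brook–Fenn–Ravel–Garth: 10+3+6 = 19
Brook–Selby–Ravel–Fenn–Orton–Eskin–Garth: 2+5+3+4+5+7 = 26
Brook–Selby–Garth: 2+13 = 15
Brook–Selby–Ravel–Garth: 2+5+6 = 13
The minimum is 13 km via Brook–Selby–Ravel–Garth.
So from Brook the first move is to Selby.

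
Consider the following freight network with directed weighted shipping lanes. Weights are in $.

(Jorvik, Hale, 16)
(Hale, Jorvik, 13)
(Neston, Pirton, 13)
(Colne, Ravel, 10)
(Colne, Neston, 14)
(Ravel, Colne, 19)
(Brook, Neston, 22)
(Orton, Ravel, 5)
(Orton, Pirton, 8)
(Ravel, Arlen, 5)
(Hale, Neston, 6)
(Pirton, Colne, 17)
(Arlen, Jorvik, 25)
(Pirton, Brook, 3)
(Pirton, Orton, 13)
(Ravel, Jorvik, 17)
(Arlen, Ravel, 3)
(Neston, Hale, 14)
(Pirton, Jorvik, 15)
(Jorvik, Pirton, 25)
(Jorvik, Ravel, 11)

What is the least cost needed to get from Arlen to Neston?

$36

Settle nodes by increasing distance from Arlen:
Arlen: 0
Ravel: 3  (via Arlen)
Jorvik: 20  (via Ravel)
Colne: 22  (via Ravel)
Hale: 36  (via Jorvik)
Neston: 36  (via Colne)
Shortest route: Arlen → Ravel → Colne → Neston = $36.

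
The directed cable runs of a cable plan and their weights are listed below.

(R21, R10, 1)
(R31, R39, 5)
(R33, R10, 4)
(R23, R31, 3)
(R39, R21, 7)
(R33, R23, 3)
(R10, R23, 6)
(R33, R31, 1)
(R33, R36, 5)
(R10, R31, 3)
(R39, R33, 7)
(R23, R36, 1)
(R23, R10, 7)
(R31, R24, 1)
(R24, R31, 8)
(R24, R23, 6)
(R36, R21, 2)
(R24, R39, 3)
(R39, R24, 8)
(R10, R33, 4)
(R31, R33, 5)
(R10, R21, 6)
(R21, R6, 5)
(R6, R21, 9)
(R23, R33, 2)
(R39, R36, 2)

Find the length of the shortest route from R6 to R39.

17

Shortest distances from R6:
R6: 0
R21: 9  (via R6)
R10: 10  (via R21)
R31: 13  (via R10)
R33: 14  (via R10)
R24: 14  (via R31)
R23: 16  (via R10)
R36: 17  (via R23)
R39: 17  (via R24)
Shortest route: R6 → R21 → R10 → R31 → R24 → R39 = 17.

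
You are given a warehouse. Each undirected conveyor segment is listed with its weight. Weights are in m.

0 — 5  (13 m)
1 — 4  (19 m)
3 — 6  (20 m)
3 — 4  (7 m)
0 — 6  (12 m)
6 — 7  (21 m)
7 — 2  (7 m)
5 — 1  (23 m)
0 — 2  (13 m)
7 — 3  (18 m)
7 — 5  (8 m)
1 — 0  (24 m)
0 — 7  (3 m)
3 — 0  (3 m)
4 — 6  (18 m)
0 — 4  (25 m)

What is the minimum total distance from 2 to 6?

22 m

Candidate routes:
2–0–6: 13+12 = 25
2–7–0–6: 7+3+12 = 22
2–7–6: 7+21 = 28
Cheapest is 2–7–0–6 at 22 m.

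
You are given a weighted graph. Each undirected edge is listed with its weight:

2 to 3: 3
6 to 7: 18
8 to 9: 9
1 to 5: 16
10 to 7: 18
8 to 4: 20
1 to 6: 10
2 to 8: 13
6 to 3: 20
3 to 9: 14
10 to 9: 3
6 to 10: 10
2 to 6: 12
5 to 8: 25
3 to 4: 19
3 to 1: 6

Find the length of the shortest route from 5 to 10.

36

Compare a few routes:
5 → 1 → 6 → 10: 16+10+10 = 36
5 → 8 → 9 → 10: 25+9+3 = 37
Cheapest is 5 → 1 → 6 → 10 at 36.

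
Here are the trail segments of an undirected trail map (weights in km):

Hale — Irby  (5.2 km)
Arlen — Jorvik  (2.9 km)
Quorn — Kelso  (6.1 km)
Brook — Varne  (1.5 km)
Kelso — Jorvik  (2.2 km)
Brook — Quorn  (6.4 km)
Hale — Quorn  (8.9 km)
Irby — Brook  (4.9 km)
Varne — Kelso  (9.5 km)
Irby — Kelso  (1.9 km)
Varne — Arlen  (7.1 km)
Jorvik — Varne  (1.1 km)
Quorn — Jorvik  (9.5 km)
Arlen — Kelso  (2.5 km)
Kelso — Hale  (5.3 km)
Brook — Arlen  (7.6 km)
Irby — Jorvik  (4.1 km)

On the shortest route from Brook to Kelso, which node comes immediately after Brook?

Varne

Candidate routes:
Brook - Irby - Kelso: 4.9+1.9 = 6.8
Brook - Varne - Jorvik - Irby - Kelso: 1.5+1.1+4.1+1.9 = 8.6
Brook - Varne - Jorvik - Arlen - Kelso: 1.5+1.1+2.9+2.5 = 8
Brook - Varne - Jorvik - Kelso: 1.5+1.1+2.2 = 4.8
Cheapest is Brook - Varne - Jorvik - Kelso at 4.8 km.
So from Brook the first move is to Varne.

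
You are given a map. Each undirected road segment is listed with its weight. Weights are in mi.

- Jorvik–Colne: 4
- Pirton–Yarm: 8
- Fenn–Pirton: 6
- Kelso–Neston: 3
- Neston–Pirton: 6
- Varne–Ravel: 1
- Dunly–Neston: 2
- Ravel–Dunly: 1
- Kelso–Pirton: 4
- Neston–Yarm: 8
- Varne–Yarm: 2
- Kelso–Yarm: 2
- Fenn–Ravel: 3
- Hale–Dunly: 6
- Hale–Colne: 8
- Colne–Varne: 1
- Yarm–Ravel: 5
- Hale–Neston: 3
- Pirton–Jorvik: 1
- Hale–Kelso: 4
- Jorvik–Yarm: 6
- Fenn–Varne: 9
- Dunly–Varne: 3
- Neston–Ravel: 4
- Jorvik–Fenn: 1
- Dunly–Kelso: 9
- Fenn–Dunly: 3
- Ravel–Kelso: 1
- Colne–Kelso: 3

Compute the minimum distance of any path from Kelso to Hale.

Settle nodes by increasing distance from Kelso:
Kelso: 0
Ravel: 1  (via Kelso)
Varne: 2  (via Ravel)
Yarm: 2  (via Kelso)
Dunly: 2  (via Ravel)
Colne: 3  (via Kelso)
Neston: 3  (via Kelso)
Hale: 4  (via Kelso)
Shortest route: Kelso–Hale = 4 mi.

4 mi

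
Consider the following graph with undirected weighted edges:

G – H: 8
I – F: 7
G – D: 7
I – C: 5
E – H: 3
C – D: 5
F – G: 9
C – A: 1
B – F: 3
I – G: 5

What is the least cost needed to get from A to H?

Compare a few routes:
A–C–I–G–H: 1+5+5+8 = 19
A–C–D–G–H: 1+5+7+8 = 21
The minimum is 19 via A–C–I–G–H.

19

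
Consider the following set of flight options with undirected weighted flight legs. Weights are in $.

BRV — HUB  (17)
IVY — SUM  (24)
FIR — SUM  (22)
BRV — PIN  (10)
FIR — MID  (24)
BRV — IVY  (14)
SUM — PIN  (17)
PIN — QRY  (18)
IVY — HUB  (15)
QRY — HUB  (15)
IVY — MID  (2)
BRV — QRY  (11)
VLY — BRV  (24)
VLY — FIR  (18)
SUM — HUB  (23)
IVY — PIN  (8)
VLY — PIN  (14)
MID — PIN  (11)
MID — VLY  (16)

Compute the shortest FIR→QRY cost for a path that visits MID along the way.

Shortest FIR→MID: FIR–MID = 24
Shortest MID→QRY: MID–IVY–BRV–QRY = 27
Total via MID: 24 + 27 = $51.

$51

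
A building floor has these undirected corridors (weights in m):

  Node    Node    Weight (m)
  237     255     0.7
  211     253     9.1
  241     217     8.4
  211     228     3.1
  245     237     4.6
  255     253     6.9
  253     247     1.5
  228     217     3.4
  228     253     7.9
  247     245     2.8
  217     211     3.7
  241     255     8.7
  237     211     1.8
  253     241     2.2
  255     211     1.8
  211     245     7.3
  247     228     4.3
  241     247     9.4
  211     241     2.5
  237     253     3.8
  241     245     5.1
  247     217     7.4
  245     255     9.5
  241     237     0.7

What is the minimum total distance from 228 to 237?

4.9 m

Shortest distances from 228:
228: 0
211: 3.1  (via 228)
217: 3.4  (via 228)
247: 4.3  (via 228)
237: 4.9  (via 211)
Shortest route: 228–211–237 = 4.9 m.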